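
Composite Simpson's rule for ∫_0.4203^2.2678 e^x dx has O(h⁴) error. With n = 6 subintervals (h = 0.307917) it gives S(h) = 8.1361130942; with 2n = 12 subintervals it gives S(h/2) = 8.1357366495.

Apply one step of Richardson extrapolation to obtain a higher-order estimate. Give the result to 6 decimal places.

r = 4: numerator weight 16, denominator 15.
16*8.1357366495 = 130.1717863920; 130.1717863920 − 8.1361130942 = 122.0356732978
Denominator 16 − 1 = 15.
Extrapolated: 122.0356732978 / 15 = 8.1357115532
Correction |R − A(h/2)| = 2.510e-05; gap |A(h/2) − A(h)| = 3.764e-04.

8.135712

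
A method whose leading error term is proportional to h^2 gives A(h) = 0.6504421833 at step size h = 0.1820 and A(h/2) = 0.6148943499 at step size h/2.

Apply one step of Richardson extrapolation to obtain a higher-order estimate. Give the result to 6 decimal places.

0.603045

Leading term ∝ h^2; use weight 4 = 2^2.
Difference of the inputs: 0.6148943499 − 0.6504421833 = -0.0355478334
Correction (A(h/2) − A(h))/(4 − 1) = (-0.0355478334)/3 = -0.0118492778
R = A(h/2) + (A(h/2) − A(h))/3 = 0.6148943499 − 0.0118492778 = 0.6030450721
Shift from A(h/2): −0.0118492778.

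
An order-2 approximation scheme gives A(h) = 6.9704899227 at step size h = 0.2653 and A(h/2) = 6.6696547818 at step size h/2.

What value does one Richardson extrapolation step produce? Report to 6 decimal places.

6.569376

Method order is 2; weight 2^2 = 4.
4×6.6696547818 = 26.6786191272; 26.6786191272 − 6.9704899227 = 19.7081292045
(4×6.6696547818 − 6.9704899227)/(4 − 1) = 6.5693764015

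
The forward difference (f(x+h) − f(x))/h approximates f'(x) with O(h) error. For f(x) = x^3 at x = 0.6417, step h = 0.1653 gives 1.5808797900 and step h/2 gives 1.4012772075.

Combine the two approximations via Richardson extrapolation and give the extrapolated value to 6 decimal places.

1.221675

r = 1, so 2^r = 2.
2^1×A(h/2) = 2.8025544150; minus A(h) gives 1.2216746250.
Denominator 2 − 1 = 1.
(2×1.4012772075 − 1.5808797900)/(2 − 1) = 1.2216746250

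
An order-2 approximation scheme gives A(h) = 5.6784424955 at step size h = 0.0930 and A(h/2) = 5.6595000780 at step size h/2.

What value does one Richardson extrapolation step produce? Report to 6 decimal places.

With r = 2 the leading error scales as h^2, so the weight is 2^2 = 4.
Numerator 4×A(h/2) − A(h) = 4×5.6595000780 − 5.6784424955 = 16.9595578165
Divide by 2^2 − 1 = 3.
(4×5.6595000780 − 5.6784424955)/(4 − 1) = 5.6531859388

5.653186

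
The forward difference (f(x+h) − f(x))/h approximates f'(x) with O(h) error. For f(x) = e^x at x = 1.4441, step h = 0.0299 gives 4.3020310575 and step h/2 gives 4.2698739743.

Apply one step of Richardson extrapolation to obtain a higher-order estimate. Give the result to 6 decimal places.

4.237717

r = 1, so 2^r = 2.
Top: 2(4.2698739743) − (4.3020310575) = 4.2377168911
Denominator 2 − 1 = 1.
4.2377168911 ÷ 1 = 4.2377168911
Shift from A(h/2): −0.0321570832.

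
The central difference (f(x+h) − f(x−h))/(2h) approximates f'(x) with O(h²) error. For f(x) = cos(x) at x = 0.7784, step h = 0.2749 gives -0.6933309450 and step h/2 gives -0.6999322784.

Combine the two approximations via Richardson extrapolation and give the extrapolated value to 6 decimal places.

r = 2: numerator weight 4, denominator 3.
Top: 4(-0.6999322784) − (-0.6933309450) = -2.1063981686
Divide by 2^2 − 1 = 3.
Result: -0.7021327229

-0.702133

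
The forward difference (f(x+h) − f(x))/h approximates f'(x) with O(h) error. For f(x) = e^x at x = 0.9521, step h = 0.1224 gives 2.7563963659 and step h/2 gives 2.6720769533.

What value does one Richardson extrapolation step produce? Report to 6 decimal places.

Leading term ∝ h^1; use weight 2 = 2^1.
Difference of the inputs: 2.6720769533 − 2.7563963659 = -0.0843194126
Divide by 2^1 − 1 = 1: (-0.0843194126)/1 = -0.0843194126
R = 2.6720769533 − 0.0843194126 = 2.5877575407

2.587758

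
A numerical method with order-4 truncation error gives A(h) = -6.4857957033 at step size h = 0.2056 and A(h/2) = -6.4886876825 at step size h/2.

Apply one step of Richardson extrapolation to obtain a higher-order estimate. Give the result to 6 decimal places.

Order 4 gives 2^r = 16 and 2^r − 1 = 15.
16*(-6.4886876825) = -103.8190029200; subtract (-6.4857957033) → -97.3332072167
Denominator 16 − 1 = 15.
Result: -6.4888804811

-6.488880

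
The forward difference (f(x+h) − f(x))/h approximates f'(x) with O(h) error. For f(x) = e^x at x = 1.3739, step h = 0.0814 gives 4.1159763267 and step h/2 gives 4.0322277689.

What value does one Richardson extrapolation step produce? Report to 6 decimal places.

The method has order 1: 2^1 = 2.
2×4.0322277689 − 4.1159763267 = 3.9484792111
R = 3.9484792111/1 = 3.9484792111

3.948479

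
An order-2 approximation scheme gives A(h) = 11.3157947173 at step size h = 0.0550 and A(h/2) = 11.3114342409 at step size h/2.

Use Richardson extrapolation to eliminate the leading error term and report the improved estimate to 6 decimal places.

With r = 2 the leading error scales as h^2, so the weight is 2^2 = 4.
4·11.3114342409 = 45.2457369636; subtract 11.3157947173 → 33.9299422463
33.9299422463 ÷ 3 = 11.3099807488

11.309981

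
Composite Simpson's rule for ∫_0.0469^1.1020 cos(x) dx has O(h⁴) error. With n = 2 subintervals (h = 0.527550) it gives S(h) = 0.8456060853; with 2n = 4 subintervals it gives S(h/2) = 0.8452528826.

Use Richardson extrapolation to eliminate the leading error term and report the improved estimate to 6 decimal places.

Leading term ∝ h^4; use weight 16 = 2^4.
16·0.8452528826 = 13.5240461216; 13.5240461216 − 0.8456060853 = 12.6784400363
(16·0.8452528826 − 0.8456060853)/(16 − 1) = 0.8452293358

0.845229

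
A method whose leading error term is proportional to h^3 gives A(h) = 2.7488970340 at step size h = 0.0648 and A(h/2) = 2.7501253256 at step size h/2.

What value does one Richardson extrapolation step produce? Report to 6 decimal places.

With r = 3 the leading error scales as h^3, so the weight is 2^3 = 8.
A(h/2) − A(h) = 2.7501253256 − 2.7488970340 = 0.0012282916
Divide by 2^3 − 1 = 7: 0.0012282916/7 = 0.0001754702
R = 2.7501253256 + 0.0001754702 = 2.7503007958

2.750301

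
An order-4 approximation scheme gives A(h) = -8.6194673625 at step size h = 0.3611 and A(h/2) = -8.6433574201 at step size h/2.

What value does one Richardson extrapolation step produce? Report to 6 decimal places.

-8.644950

Error is O(h^4); halving h shrinks it by 2^4 = 16.
Top: 16(-8.6433574201) − (-8.6194673625) = -129.6742513591
Extrapolated: (-129.6742513591) / 15 = -8.6449500906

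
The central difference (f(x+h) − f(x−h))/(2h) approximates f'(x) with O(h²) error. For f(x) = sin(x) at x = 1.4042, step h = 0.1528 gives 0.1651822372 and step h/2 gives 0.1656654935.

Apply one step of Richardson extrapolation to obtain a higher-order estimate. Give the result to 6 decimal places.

0.165827

r = 2: numerator weight 4, denominator 3.
Numerator 4·A(h/2) − A(h) = 4·0.1656654935 − 0.1651822372 = 0.4974797368
Divide by 2^2 − 1 = 3.
(4·0.1656654935 − 0.1651822372)/(4 − 1) = 0.1658265789
Gap between inputs: 4.833e-04; correction applied: +0.0001610854.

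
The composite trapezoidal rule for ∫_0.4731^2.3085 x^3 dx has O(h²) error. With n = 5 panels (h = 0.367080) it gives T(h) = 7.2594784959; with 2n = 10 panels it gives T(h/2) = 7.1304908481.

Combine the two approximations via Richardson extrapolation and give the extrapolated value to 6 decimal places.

7.087495

With r = 2 the leading error scales as h^2, so the weight is 2^2 = 4.
2^2×A(h/2) = 28.5219633924; minus A(h) gives 21.2624848965.
R = 21.2624848965/3 = 7.0874949655
Shift from A(h/2): −0.0429958826.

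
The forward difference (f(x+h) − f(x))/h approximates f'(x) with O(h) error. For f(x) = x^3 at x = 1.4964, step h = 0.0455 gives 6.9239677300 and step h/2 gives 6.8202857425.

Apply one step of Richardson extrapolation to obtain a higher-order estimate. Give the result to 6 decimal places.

Order 1 gives 2^r = 2 and 2^r − 1 = 1.
Numerator 2×A(h/2) − A(h) = 2×6.8202857425 − 6.9239677300 = 6.7166037550
6.7166037550 ÷ 1 = 6.7166037550
Shift from A(h/2): −0.1036819875.

6.716604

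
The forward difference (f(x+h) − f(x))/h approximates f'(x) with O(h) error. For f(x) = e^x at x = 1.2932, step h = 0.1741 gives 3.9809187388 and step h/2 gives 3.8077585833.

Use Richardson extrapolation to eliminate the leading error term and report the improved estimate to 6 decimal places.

3.634598

Method order is 1; weight 2^1 = 2.
Numerator 2·A(h/2) − A(h) = 2·3.8077585833 − 3.9809187388 = 3.6345984278
Divide by 2^1 − 1 = 1.
3.6345984278 ÷ 1 = 3.6345984278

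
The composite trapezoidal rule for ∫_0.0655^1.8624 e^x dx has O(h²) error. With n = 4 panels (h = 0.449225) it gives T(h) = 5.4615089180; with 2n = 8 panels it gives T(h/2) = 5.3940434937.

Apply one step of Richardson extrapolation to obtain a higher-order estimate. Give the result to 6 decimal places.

Leading term ∝ h^2; use weight 4 = 2^2.
4·5.3940434937 = 21.5761739748; subtract 5.4615089180 → 16.1146650568
Extrapolated: 16.1146650568 / 3 = 5.3715550189

5.371555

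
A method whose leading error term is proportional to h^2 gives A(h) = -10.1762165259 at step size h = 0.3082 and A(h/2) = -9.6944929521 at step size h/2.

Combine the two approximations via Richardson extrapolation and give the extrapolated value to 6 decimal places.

Leading term ∝ h^2; use weight 4 = 2^2.
4·(-9.6944929521) = -38.7779718084; subtract (-10.1762165259) → -28.6017552825
(-28.6017552825) ÷ 3 = -9.5339184275
Shift from A(h/2): +0.1605745246.

-9.533918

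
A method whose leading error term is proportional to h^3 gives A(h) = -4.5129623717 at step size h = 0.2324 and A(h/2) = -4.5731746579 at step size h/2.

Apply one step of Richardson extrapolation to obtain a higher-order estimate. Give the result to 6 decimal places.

-4.581776

r = 3: numerator weight 8, denominator 7.
Numerator 8·A(h/2) − A(h) = 8·(-4.5731746579) − (-4.5129623717) = -32.0724348915
Divide by 2^3 − 1 = 7.
So the Richardson estimate is -4.5817764131.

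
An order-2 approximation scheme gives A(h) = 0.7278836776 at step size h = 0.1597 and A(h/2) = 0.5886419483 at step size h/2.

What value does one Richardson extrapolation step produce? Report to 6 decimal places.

The method has order 2: 2^2 = 4.
2^2*A(h/2) = 2.3545677932; minus A(h) gives 1.6266841156.
Divide by 2^2 − 1 = 3.
Result: 0.5422280385
Shift from A(h/2): −0.0464139098.

0.542228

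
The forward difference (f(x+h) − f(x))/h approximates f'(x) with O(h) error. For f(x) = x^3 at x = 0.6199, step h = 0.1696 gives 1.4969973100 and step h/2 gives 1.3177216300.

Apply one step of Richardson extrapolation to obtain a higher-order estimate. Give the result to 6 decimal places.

1.138446

Method order is 1; weight 2^1 = 2.
Difference of the inputs: 1.3177216300 − 1.4969973100 = -0.1792756800
Correction (A(h/2) − A(h))/(2 − 1) = (-0.1792756800)/1 = -0.1792756800
R = A(h/2) + (A(h/2) − A(h))/1 = 1.3177216300 − 0.1792756800 = 1.1384459500
Shift from A(h/2): −0.1792756800.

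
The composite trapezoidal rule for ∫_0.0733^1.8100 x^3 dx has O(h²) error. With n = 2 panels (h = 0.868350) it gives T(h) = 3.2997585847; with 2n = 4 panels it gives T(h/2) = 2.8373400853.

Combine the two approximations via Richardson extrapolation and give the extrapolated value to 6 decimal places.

r = 2: numerator weight 4, denominator 3.
Numerator 4·A(h/2) − A(h) = 4·2.8373400853 − 3.2997585847 = 8.0496017565
R = 8.0496017565/3 = 2.6832005855

2.683201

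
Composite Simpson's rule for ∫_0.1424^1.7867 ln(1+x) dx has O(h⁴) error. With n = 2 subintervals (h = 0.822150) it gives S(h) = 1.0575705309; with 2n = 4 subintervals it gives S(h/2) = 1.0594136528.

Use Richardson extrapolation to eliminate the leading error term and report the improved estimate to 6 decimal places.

With r = 4 the leading error scales as h^4, so the weight is 2^4 = 16.
2^4×A(h/2) = 16.9506184448; minus A(h) gives 15.8930479139.
R = 15.8930479139/15 = 1.0595365276
Correction |R − A(h/2)| = 1.229e-04; gap |A(h/2) − A(h)| = 1.843e-03.

1.059537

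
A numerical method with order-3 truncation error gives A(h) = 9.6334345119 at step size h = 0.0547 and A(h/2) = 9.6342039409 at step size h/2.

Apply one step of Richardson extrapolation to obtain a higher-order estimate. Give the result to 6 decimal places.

Order 3 gives 2^r = 8 and 2^r − 1 = 7.
8*9.6342039409 = 77.0736315272; subtract 9.6334345119 → 67.4401970153
Denominator 8 − 1 = 7.
67.4401970153 ÷ 7 = 9.6343138593

9.634314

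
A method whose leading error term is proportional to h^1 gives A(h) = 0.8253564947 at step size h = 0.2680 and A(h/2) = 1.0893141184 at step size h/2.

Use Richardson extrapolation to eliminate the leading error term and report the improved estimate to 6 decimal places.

Order 1 gives 2^r = 2 and 2^r − 1 = 1.
Weighted: 2.1786282368 − 0.8253564947 = 1.3532717421
Denominator 2 − 1 = 1.
So the Richardson estimate is 1.3532717421.

1.353272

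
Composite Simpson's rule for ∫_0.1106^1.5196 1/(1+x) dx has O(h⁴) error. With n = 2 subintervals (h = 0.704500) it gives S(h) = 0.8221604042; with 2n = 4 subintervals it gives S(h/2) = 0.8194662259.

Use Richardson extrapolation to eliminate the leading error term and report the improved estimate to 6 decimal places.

Method order is 4; weight 2^4 = 16.
16×0.8194662259 − 0.8221604042 = 12.2892992102
(16×0.8194662259 − 0.8221604042)/(16 − 1) = 0.8192866140
Shift from A(h/2): −0.0001796119.

0.819287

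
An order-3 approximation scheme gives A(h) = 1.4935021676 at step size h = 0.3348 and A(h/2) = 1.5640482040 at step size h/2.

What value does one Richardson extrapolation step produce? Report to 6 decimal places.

r = 3, so 2^r = 8.
2^3 × A(h/2) = 12.5123856320; minus A(h) gives 11.0188834644.
Denominator 8 − 1 = 7.
Extrapolated: 11.0188834644 / 7 = 1.5741262092

1.574126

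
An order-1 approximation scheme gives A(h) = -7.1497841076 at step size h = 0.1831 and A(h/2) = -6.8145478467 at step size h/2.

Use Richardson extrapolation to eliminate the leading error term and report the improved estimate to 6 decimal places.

-6.479312

r = 1, so 2^r = 2.
2 × (-6.8145478467) = -13.6290956934; (-13.6290956934) − (-7.1497841076) = -6.4793115858
Denominator 2 − 1 = 1.
Result: -6.4793115858
Gap between inputs: 3.352e-01; correction applied: +0.3352362609.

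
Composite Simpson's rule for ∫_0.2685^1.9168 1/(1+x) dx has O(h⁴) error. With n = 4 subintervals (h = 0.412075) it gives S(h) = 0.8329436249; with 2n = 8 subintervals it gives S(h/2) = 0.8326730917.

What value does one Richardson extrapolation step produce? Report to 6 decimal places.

0.832655

Order 4 gives 2^r = 16 and 2^r − 1 = 15.
Weighted: 13.3227694672 − 0.8329436249 = 12.4898258423
12.4898258423 ÷ 15 = 0.8326550562
Correction |R − A(h/2)| = 1.804e-05; gap |A(h/2) − A(h)| = 2.705e-04.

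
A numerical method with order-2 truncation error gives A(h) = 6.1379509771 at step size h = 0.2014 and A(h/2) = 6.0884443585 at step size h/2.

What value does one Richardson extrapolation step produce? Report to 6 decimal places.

6.071942

Error is O(h^2); halving h shrinks it by 2^2 = 4.
4 × 6.0884443585 = 24.3537774340; subtract 6.1379509771 → 18.2158264569
R = 18.2158264569/3 = 6.0719421523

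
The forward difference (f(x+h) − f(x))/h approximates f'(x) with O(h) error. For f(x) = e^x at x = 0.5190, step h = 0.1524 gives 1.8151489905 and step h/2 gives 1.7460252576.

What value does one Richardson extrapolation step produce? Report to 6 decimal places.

Method order is 1; weight 2^1 = 2.
2·1.7460252576 − 1.8151489905 = 1.6769015247
Divide by 2^1 − 1 = 1.
Extrapolated: 1.6769015247 / 1 = 1.6769015247
Gap between inputs: 6.912e-02; correction applied: −0.0691237329.

1.676902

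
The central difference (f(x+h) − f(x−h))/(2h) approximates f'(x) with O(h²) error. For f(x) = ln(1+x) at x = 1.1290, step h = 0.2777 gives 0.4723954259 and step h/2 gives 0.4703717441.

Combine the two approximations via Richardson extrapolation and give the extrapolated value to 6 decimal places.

Leading term ∝ h^2; use weight 4 = 2^2.
4*0.4703717441 = 1.8814869764; 1.8814869764 − 0.4723954259 = 1.4090915505
Divide by 2^2 − 1 = 3.
Result: 0.4696971835

0.469697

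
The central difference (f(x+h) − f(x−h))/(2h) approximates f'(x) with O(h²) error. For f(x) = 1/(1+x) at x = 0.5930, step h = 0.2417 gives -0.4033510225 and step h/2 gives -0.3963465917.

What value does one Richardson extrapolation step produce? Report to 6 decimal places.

-0.394012

r = 2: numerator weight 4, denominator 3.
4 × (-0.3963465917) = -1.5853863668; (-1.5853863668) − (-0.4033510225) = -1.1820353443
Divide by 2^2 − 1 = 3.
Extrapolated: (-1.1820353443) / 3 = -0.3940117814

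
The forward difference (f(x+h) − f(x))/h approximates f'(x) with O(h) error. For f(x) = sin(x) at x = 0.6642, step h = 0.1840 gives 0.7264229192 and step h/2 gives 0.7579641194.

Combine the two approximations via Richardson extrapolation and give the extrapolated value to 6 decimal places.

0.789505

Order 1 gives 2^r = 2 and 2^r − 1 = 1.
Weighted: 1.5159282388 − 0.7264229192 = 0.7895053196
Extrapolated: 0.7895053196 / 1 = 0.7895053196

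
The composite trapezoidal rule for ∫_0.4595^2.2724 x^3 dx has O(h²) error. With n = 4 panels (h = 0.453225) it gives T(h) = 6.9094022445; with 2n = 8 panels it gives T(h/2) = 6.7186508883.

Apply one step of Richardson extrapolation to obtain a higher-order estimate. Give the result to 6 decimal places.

Order 2 gives 2^r = 4 and 2^r − 1 = 3.
Numerator 4·A(h/2) − A(h) = 4·6.7186508883 − 6.9094022445 = 19.9652013087
(4·6.7186508883 − 6.9094022445)/(4 − 1) = 6.6550671029

6.655067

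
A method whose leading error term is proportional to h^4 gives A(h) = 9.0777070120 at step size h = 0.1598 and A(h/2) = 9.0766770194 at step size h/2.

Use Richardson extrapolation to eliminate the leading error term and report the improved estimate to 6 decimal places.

With r = 4 the leading error scales as h^4, so the weight is 2^4 = 16.
Difference of the inputs: 9.0766770194 − 9.0777070120 = -0.0010299926
Divide by 2^4 − 1 = 15: (-0.0010299926)/15 = -0.0000686662
R = A(h/2) + (A(h/2) − A(h))/15 = 9.0766770194 − 0.0000686662 = 9.0766083532
Correction |R − A(h/2)| = 6.867e-05; gap |A(h/2) − A(h)| = 1.030e-03.

9.076608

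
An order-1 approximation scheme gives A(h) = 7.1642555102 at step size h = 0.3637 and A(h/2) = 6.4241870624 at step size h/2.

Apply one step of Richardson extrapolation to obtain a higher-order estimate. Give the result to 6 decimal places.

5.684119

r = 1, so 2^r = 2.
Weighted: 12.8483741248 − 7.1642555102 = 5.6841186146
Divide by 2^1 − 1 = 1.
Extrapolated: 5.6841186146 / 1 = 5.6841186146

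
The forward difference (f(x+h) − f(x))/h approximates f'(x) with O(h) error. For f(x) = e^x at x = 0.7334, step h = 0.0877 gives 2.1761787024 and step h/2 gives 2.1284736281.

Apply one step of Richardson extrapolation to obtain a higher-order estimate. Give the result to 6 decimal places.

r = 1: numerator weight 2, denominator 1.
2^1*A(h/2) = 4.2569472562; minus A(h) gives 2.0807685538.
Denominator 2 − 1 = 1.
R = 2.0807685538/1 = 2.0807685538

2.080769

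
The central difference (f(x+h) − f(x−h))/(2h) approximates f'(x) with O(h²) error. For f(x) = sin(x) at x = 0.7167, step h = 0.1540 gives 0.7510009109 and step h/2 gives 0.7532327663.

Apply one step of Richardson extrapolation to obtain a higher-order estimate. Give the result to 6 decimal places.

With r = 2 the leading error scales as h^2, so the weight is 2^2 = 4.
4×0.7532327663 = 3.0129310652; subtract 0.7510009109 → 2.2619301543
R = 2.2619301543/3 = 0.7539767181
Gap between inputs: 2.232e-03; correction applied: +0.0007439518.

0.753977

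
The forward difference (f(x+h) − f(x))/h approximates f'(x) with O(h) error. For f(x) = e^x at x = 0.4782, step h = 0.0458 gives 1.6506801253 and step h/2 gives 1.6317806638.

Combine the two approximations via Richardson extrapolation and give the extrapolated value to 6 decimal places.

r = 1: numerator weight 2, denominator 1.
2×1.6317806638 − 1.6506801253 = 1.6128812023
Denominator 2 − 1 = 1.
Extrapolated: 1.6128812023 / 1 = 1.6128812023
Correction |R − A(h/2)| = 1.890e-02; gap |A(h/2) − A(h)| = 1.890e-02.

1.612881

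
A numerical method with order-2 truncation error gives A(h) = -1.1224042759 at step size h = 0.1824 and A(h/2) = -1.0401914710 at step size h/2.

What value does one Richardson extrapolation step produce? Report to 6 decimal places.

-1.012787

Error is O(h^2); halving h shrinks it by 2^2 = 4.
4×(-1.0401914710) = -4.1607658840; (-4.1607658840) − (-1.1224042759) = -3.0383616081
(-3.0383616081) ÷ 3 = -1.0127872027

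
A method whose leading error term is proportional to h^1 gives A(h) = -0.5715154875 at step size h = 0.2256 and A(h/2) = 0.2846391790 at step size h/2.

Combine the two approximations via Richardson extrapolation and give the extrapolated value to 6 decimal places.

1.140794

Leading term ∝ h^1; use weight 2 = 2^1.
2×0.2846391790 = 0.5692783580; 0.5692783580 − (-0.5715154875) = 1.1407938455
Denominator 2 − 1 = 1.
1.1407938455 ÷ 1 = 1.1407938455
Shift from A(h/2): +0.8561546665.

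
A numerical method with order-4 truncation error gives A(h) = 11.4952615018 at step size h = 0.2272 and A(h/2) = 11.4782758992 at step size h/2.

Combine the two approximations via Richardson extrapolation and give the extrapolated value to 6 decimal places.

r = 4: numerator weight 16, denominator 15.
16*11.4782758992 − 11.4952615018 = 172.1571528854
172.1571528854 ÷ 15 = 11.4771435257
Gap between inputs: 1.699e-02; correction applied: −0.0011323735.

11.477144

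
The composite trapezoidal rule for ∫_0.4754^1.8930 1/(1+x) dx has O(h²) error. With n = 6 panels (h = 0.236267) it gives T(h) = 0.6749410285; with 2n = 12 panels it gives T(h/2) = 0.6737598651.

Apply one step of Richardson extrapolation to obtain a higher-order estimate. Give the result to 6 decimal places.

0.673366

Method order is 2; weight 2^2 = 4.
4×0.6737598651 − 0.6749410285 = 2.0200984319
(4×0.6737598651 − 0.6749410285)/(4 − 1) = 0.6733661440
Correction |R − A(h/2)| = 3.937e-04; gap |A(h/2) − A(h)| = 1.181e-03.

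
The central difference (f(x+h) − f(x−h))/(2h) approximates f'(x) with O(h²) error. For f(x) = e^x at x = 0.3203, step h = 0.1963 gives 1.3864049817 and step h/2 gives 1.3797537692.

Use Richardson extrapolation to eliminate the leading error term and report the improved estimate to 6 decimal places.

r = 2: numerator weight 4, denominator 3.
Top: 4(1.3797537692) − (1.3864049817) = 4.1326100951
Denominator 4 − 1 = 3.
Result: 1.3775366984
Gap between inputs: 6.651e-03; correction applied: −0.0022170708.

1.377537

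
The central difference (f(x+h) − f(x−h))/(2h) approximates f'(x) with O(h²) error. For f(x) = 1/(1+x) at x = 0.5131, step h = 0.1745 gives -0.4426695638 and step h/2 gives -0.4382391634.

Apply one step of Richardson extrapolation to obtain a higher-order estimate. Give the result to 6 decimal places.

-0.436762

Leading term ∝ h^2; use weight 4 = 2^2.
4*(-0.4382391634) − (-0.4426695638) = -1.3102870898
(4*(-0.4382391634) − (-0.4426695638))/(4 − 1) = -0.4367623633
Correction |R − A(h/2)| = 1.477e-03; gap |A(h/2) − A(h)| = 4.430e-03.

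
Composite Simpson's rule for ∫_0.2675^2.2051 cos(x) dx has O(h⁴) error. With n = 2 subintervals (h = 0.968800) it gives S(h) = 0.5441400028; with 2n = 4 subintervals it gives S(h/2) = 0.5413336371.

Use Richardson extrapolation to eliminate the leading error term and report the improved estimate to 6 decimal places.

0.541147

With r = 4 the leading error scales as h^4, so the weight is 2^4 = 16.
Numerator 16 × A(h/2) − A(h) = 16 × 0.5413336371 − 0.5441400028 = 8.1171981908
Denominator 16 − 1 = 15.
R = 8.1171981908/15 = 0.5411465461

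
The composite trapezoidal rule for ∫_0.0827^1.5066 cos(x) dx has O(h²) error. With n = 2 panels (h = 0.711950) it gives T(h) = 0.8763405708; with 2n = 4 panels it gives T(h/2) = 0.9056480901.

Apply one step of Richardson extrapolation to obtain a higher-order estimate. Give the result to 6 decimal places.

Leading term ∝ h^2; use weight 4 = 2^2.
Weighted: 3.6225923604 − 0.8763405708 = 2.7462517896
R = 2.7462517896/3 = 0.9154172632

0.915417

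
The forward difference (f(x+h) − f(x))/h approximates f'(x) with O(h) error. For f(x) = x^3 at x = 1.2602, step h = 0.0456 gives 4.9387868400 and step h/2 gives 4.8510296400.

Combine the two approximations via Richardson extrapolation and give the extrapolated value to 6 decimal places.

4.763272

r = 1, so 2^r = 2.
2^1*A(h/2) = 9.7020592800; minus A(h) gives 4.7632724400.
Denominator 2 − 1 = 1.
(2*4.8510296400 − 4.9387868400)/(2 − 1) = 4.7632724400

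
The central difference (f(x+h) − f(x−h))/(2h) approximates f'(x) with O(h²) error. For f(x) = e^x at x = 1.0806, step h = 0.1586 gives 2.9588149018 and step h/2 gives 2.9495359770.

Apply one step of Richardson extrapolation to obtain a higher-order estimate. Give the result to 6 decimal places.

2.946443

r = 2, so 2^r = 4.
4*2.9495359770 = 11.7981439080; 11.7981439080 − 2.9588149018 = 8.8393290062
(4*2.9495359770 − 2.9588149018)/(4 − 1) = 2.9464430021
Correction |R − A(h/2)| = 3.093e-03; gap |A(h/2) − A(h)| = 9.279e-03.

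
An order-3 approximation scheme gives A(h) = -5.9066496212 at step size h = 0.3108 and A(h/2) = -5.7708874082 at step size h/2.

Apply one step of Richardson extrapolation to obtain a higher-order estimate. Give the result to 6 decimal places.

The method has order 3: 2^3 = 8.
Numerator 8·A(h/2) − A(h) = 8·(-5.7708874082) − (-5.9066496212) = -40.2604496444
Divide by 2^3 − 1 = 7.
Extrapolated: (-40.2604496444) / 7 = -5.7514928063

-5.751493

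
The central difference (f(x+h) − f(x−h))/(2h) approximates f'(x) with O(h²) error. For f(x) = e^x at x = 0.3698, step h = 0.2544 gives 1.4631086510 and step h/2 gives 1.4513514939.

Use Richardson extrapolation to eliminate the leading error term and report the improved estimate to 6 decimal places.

The method has order 2: 2^2 = 4.
4·1.4513514939 = 5.8054059756; 5.8054059756 − 1.4631086510 = 4.3422973246
(4·1.4513514939 − 1.4631086510)/(4 − 1) = 1.4474324415

1.447432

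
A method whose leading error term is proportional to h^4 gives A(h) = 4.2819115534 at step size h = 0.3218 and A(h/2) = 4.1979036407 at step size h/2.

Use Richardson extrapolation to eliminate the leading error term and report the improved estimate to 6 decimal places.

4.192303

r = 4: numerator weight 16, denominator 15.
Numerator 16·A(h/2) − A(h) = 16·4.1979036407 − 4.2819115534 = 62.8845466978
Divide by 2^4 − 1 = 15.
Result: 4.1923031132
Correction |R − A(h/2)| = 5.601e-03; gap |A(h/2) − A(h)| = 8.401e-02.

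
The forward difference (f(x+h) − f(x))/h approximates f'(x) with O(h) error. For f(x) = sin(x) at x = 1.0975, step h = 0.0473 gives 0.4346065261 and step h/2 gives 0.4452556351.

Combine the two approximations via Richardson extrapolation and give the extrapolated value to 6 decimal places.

0.455905

Order 1 gives 2^r = 2 and 2^r − 1 = 1.
2 × 0.4452556351 − 0.4346065261 = 0.4559047441
Divide by 2^1 − 1 = 1.
0.4559047441 ÷ 1 = 0.4559047441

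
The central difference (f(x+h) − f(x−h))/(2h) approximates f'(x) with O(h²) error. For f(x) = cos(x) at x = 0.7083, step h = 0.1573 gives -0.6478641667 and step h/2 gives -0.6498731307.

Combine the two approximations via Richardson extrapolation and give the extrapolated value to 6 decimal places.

Order 2 gives 2^r = 4 and 2^r − 1 = 3.
Top: 4(-0.6498731307) − (-0.6478641667) = -1.9516283561
(4 × (-0.6498731307) − (-0.6478641667))/(4 − 1) = -0.6505427854
Gap between inputs: 2.009e-03; correction applied: −0.0006696547.

-0.650543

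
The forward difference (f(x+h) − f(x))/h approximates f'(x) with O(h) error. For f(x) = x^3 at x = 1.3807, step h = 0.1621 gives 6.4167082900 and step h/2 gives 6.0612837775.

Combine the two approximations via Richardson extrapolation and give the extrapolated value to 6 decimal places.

5.705859

The method has order 1: 2^1 = 2.
Top: 2(6.0612837775) − (6.4167082900) = 5.7058592650
R = 5.7058592650/1 = 5.7058592650
Shift from A(h/2): −0.3554245125.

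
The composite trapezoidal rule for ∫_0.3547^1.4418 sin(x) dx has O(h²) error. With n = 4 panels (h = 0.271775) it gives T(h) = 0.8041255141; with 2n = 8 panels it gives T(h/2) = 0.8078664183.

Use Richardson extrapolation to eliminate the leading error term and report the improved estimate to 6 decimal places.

0.809113

Error is O(h^2); halving h shrinks it by 2^2 = 4.
Weighted: 3.2314656732 − 0.8041255141 = 2.4273401591
Divide by 2^2 − 1 = 3.
2.4273401591 ÷ 3 = 0.8091133864
Shift from A(h/2): +0.0012469681.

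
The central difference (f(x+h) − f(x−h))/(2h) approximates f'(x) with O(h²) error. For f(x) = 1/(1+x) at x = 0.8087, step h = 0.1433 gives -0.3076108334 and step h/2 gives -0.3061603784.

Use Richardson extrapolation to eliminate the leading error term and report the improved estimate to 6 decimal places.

Error is O(h^2); halving h shrinks it by 2^2 = 4.
4*(-0.3061603784) − (-0.3076108334) = -0.9170306802
Denominator 4 − 1 = 3.
(4*(-0.3061603784) − (-0.3076108334))/(4 − 1) = -0.3056768934

-0.305677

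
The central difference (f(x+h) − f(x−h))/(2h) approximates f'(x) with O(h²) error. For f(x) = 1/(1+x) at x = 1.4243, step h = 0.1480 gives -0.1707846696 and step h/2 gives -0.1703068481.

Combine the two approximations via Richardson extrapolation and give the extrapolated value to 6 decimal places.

Method order is 2; weight 2^2 = 4.
Top: 4(-0.1703068481) − (-0.1707846696) = -0.5104427228
(-0.5104427228) ÷ 3 = -0.1701475743

-0.170148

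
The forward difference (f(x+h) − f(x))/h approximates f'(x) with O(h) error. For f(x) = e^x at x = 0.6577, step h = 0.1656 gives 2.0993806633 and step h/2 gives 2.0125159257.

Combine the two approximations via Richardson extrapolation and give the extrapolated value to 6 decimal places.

1.925651

The method has order 1: 2^1 = 2.
Top: 2(2.0125159257) − (2.0993806633) = 1.9256511881
Divide by 2^1 − 1 = 1.
(2 × 2.0125159257 − 2.0993806633)/(2 − 1) = 1.9256511881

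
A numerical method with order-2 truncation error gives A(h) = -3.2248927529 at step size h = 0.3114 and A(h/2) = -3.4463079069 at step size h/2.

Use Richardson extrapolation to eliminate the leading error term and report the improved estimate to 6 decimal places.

-3.520113

The method has order 2: 2^2 = 4.
Weighted: (-13.7852316276) − (-3.2248927529) = -10.5603388747
Divide by 2^2 − 1 = 3.
R = (-10.5603388747)/3 = -3.5201129582
Gap between inputs: 2.214e-01; correction applied: −0.0738050513.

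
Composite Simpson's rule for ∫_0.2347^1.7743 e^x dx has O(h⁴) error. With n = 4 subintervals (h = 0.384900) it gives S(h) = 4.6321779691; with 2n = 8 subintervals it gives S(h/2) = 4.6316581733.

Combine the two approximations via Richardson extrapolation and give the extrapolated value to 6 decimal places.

Error is O(h^4); halving h shrinks it by 2^4 = 16.
16 × 4.6316581733 = 74.1065307728; subtract 4.6321779691 → 69.4743528037
Divide by 2^4 − 1 = 15.
So the Richardson estimate is 4.6316235202.
Shift from A(h/2): −0.0000346531.

4.631624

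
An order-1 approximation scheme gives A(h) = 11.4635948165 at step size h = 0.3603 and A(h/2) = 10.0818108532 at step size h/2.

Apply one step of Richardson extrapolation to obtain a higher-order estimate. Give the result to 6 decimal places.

8.700027

r = 1: numerator weight 2, denominator 1.
Numerator 2 × A(h/2) − A(h) = 2 × 10.0818108532 − 11.4635948165 = 8.7000268899
Denominator 2 − 1 = 1.
(2 × 10.0818108532 − 11.4635948165)/(2 − 1) = 8.7000268899
Correction |R − A(h/2)| = 1.382e+00; gap |A(h/2) − A(h)| = 1.382e+00.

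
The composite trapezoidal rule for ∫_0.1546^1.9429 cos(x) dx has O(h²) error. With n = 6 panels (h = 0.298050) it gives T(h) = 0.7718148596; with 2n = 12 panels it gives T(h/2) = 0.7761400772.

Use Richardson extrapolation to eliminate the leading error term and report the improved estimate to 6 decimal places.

r = 2, so 2^r = 4.
4*0.7761400772 = 3.1045603088; 3.1045603088 − 0.7718148596 = 2.3327454492
2.3327454492 ÷ 3 = 0.7775818164

0.777582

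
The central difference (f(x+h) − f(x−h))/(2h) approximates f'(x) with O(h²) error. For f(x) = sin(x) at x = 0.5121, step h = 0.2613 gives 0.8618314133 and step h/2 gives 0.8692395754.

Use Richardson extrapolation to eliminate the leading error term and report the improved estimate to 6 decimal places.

With r = 2 the leading error scales as h^2, so the weight is 2^2 = 4.
Numerator 4·A(h/2) − A(h) = 4·0.8692395754 − 0.8618314133 = 2.6151268883
Denominator 4 − 1 = 3.
(4·0.8692395754 − 0.8618314133)/(4 − 1) = 0.8717089628
Gap between inputs: 7.408e-03; correction applied: +0.0024693874.

0.871709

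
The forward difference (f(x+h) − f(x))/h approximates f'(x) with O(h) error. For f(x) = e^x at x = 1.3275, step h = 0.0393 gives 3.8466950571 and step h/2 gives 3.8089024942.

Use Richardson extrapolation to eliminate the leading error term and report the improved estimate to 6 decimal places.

3.771110

r = 1: numerator weight 2, denominator 1.
2·3.8089024942 = 7.6178049884; subtract 3.8466950571 → 3.7711099313
Divide by 2^1 − 1 = 1.
Extrapolated: 3.7711099313 / 1 = 3.7711099313
Gap between inputs: 3.779e-02; correction applied: −0.0377925629.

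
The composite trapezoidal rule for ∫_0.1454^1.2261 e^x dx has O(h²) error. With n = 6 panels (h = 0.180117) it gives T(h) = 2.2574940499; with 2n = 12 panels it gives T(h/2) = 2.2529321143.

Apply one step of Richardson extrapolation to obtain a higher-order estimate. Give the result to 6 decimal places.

2.251411

With r = 2 the leading error scales as h^2, so the weight is 2^2 = 4.
Top: 4(2.2529321143) − (2.2574940499) = 6.7542344073
(4 × 2.2529321143 − 2.2574940499)/(4 − 1) = 2.2514114691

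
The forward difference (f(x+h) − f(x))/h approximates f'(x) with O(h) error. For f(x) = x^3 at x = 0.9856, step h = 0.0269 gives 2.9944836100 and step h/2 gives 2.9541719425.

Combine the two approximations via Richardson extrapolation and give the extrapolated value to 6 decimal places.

2.913860

r = 1: numerator weight 2, denominator 1.
2^1*A(h/2) = 5.9083438850; minus A(h) gives 2.9138602750.
Denominator 2 − 1 = 1.
R = 2.9138602750/1 = 2.9138602750
Gap between inputs: 4.031e-02; correction applied: −0.0403116675.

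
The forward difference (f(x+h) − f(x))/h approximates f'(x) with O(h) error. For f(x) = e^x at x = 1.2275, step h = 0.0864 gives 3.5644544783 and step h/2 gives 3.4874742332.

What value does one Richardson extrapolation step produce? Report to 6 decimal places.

3.410494

r = 1, so 2^r = 2.
2 × 3.4874742332 − 3.5644544783 = 3.4104939881
Divide by 2^1 − 1 = 1.
(2 × 3.4874742332 − 3.5644544783)/(2 − 1) = 3.4104939881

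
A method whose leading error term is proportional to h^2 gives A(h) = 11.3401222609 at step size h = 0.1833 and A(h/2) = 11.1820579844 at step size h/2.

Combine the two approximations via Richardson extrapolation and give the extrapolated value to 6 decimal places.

Error is O(h^2); halving h shrinks it by 2^2 = 4.
A(h/2) − A(h) = 11.1820579844 − 11.3401222609 = -0.1580642765
Divide by 2^2 − 1 = 3: (-0.1580642765)/3 = -0.0526880922
R = 11.1820579844 − 0.0526880922 = 11.1293698922
Shift from A(h/2): −0.0526880922.

11.129370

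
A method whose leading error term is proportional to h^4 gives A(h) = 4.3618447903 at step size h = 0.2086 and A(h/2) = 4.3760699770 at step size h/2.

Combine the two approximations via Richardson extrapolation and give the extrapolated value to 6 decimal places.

Method order is 4; weight 2^4 = 16.
Top: 16(4.3760699770) − (4.3618447903) = 65.6552748417
Denominator 16 − 1 = 15.
(16·4.3760699770 − 4.3618447903)/(16 − 1) = 4.3770183228

4.377018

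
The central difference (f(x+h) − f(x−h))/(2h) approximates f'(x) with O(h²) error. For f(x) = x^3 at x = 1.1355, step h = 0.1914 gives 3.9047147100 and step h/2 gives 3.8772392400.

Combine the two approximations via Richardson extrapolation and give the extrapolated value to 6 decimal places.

3.868081

Method order is 2; weight 2^2 = 4.
4*3.8772392400 − 3.9047147100 = 11.6042422500
Divide by 2^2 − 1 = 3.
Result: 3.8680807500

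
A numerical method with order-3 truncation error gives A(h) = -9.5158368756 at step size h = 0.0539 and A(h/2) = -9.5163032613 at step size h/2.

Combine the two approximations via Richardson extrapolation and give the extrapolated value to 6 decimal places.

-9.516370

Leading term ∝ h^3; use weight 8 = 2^3.
Numerator 8×A(h/2) − A(h) = 8×(-9.5163032613) − (-9.5158368756) = -66.6145892148
(8×(-9.5163032613) − (-9.5158368756))/(8 − 1) = -9.5163698878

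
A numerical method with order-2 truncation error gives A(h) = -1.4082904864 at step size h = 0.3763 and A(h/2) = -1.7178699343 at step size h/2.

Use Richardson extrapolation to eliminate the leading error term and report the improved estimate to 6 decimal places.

The method has order 2: 2^2 = 4.
Numerator 4×A(h/2) − A(h) = 4×(-1.7178699343) − (-1.4082904864) = -5.4631892508
Divide by 2^2 − 1 = 3.
R = (-5.4631892508)/3 = -1.8210630836

-1.821063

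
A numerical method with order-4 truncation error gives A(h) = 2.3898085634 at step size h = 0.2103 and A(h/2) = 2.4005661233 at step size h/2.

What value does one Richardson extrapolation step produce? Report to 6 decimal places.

2.401283

With r = 4 the leading error scales as h^4, so the weight is 2^4 = 16.
Weighted: 38.4090579728 − 2.3898085634 = 36.0192494094
R = 36.0192494094/15 = 2.4012832940
Correction |R − A(h/2)| = 7.172e-04; gap |A(h/2) − A(h)| = 1.076e-02.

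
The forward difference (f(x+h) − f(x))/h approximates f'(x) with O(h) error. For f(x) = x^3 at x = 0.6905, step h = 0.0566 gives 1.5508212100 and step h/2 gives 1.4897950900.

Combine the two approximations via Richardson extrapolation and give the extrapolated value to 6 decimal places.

Order 1 gives 2^r = 2 and 2^r − 1 = 1.
2^1·A(h/2) = 2.9795901800; minus A(h) gives 1.4287689700.
(2·1.4897950900 − 1.5508212100)/(2 − 1) = 1.4287689700

1.428769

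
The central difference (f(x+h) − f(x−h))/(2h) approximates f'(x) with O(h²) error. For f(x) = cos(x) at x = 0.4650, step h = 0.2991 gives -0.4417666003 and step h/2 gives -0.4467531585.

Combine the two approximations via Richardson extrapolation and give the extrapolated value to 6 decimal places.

-0.448415

Method order is 2; weight 2^2 = 4.
Difference of the inputs: -0.4467531585 − (-0.4417666003) = -0.0049865582
Divide by 2^2 − 1 = 3: (-0.0049865582)/3 = -0.0016621861
R = -0.4467531585 − 0.0016621861 = -0.4484153446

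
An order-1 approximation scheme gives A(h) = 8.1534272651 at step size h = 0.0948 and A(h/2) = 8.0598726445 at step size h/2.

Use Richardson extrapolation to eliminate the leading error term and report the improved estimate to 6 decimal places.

Error is O(h^1); halving h shrinks it by 2^1 = 2.
2 × 8.0598726445 = 16.1197452890; 16.1197452890 − 8.1534272651 = 7.9663180239
Denominator 2 − 1 = 1.
7.9663180239 ÷ 1 = 7.9663180239
Shift from A(h/2): −0.0935546206.

7.966318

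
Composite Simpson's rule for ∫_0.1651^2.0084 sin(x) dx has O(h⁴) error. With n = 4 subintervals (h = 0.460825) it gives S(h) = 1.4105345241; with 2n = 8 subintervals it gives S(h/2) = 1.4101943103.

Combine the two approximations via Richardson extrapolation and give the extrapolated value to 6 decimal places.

1.410172

Order 4 gives 2^r = 16 and 2^r − 1 = 15.
Numerator 16×A(h/2) − A(h) = 16×1.4101943103 − 1.4105345241 = 21.1525744407
Divide by 2^4 − 1 = 15.
Result: 1.4101716294
Shift from A(h/2): −0.0000226809.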